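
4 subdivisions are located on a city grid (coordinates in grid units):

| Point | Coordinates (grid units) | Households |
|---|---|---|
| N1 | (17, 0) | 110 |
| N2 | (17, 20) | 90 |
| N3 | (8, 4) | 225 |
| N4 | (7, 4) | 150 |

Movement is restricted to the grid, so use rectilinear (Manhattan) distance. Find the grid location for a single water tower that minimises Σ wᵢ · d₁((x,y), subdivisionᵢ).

Manhattan distance separates: Σwᵢ(|x−xᵢ|+|y−yᵢ|) = Σwᵢ|x−xᵢ| + Σwᵢ|y−yᵢ|, so x and y are optimised independently as 1-D weighted medians.
Total weight W = 575; half = 287.5.
x-coordinate, sorted with cumulative weight:
  x=7 (N4, w=150) cum 150
  x=8 (N3, w=225) cum 375  ← median
  x=17 (N1, w=110) cum 485
  x=17 (N2, w=90) cum 575
⇒ x* = 8
y-coordinate, sorted with cumulative weight:
  y=0 (N1, w=110) cum 110
  y=4 (N3, w=225) cum 335  ← median
  y=4 (N4, w=150) cum 485
  y=20 (N2, w=90) cum 575
⇒ y* = 4

(8, 4)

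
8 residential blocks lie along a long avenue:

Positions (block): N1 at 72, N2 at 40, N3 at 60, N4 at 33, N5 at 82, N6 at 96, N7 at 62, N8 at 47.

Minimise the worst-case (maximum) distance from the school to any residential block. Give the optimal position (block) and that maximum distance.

location 64.5, max distance 31.5

The 1-center on a line is the midpoint of the two extreme points: leftmost at 33, rightmost at 96.
Optimal location = (33 + 96)/2 = 64.5; maximum distance = (96 − 33)/2 = 31.5.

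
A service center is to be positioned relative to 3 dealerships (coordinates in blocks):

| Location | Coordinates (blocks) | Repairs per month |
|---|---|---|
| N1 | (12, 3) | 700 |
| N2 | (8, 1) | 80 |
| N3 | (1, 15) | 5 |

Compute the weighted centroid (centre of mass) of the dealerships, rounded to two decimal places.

The minimiser of Σwᵢ‖p−pᵢ‖² is the weighted centroid p* = (Σwᵢpᵢ)/(Σwᵢ).
Σwᵢ = 785.
Σwᵢxᵢ = 700·12 + 80·8 + 5·1 = 9045.
Σwᵢyᵢ = 700·3 + 80·1 + 5·15 = 2255.
x* = 9045/785 = 11.52, y* = 2255/785 = 2.87.

(11.52, 2.87)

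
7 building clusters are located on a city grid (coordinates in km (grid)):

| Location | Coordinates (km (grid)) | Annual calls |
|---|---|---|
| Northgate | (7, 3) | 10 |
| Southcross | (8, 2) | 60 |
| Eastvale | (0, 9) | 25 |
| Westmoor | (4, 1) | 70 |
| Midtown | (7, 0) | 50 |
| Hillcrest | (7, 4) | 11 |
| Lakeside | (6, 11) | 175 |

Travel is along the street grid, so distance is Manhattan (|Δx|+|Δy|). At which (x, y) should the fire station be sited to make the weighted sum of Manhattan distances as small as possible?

(6, 4)

Manhattan distance separates: Σwᵢ(|x−xᵢ|+|y−yᵢ|) = Σwᵢ|x−xᵢ| + Σwᵢ|y−yᵢ|, so x and y are optimised independently as 1-D weighted medians.
Total weight W = 401; half = 200.5.
x-coordinate, sorted with cumulative weight:
  x=0 (Eastvale, w=25) cum 25
  x=4 (Westmoor, w=70) cum 95
  x=6 (Lakeside, w=175) cum 270  ← median
  x=7 (Northgate, w=10) cum 280
  x=7 (Midtown, w=50) cum 330
  x=7 (Hillcrest, w=11) cum 341
  x=8 (Southcross, w=60) cum 401
⇒ x* = 6
y-coordinate, sorted with cumulative weight:
  y=0 (Midtown, w=50) cum 50
  y=1 (Westmoor, w=70) cum 120
  y=2 (Southcross, w=60) cum 180
  y=3 (Northgate, w=10) cum 190
  y=4 (Hillcrest, w=11) cum 201  ← median
  y=9 (Eastvale, w=25) cum 226
  y=11 (Lakeside, w=175) cum 401
⇒ y* = 4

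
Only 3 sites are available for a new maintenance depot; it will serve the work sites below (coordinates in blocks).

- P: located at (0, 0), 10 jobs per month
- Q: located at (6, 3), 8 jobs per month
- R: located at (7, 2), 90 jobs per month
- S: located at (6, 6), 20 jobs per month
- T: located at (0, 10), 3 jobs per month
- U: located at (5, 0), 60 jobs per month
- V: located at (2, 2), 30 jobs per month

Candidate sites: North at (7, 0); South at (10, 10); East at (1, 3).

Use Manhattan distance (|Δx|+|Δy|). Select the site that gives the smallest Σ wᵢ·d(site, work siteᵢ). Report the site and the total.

North, total 803 blocks

Total weighted distance at each candidate:
  North (7, 0): total = 803
  South (10, 10): total = 2848
  East (1, 3): total = 1374
Minimum is at North with total 803 blocks.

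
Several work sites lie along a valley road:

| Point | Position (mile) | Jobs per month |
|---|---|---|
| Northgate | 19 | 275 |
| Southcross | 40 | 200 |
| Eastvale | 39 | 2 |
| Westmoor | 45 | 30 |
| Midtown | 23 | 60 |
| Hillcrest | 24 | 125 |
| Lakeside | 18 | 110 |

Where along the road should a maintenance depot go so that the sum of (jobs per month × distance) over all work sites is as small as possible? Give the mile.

For a sum of weighted absolute distances on a line, the optimum is the weighted median (not the mean). Total weight W = 802; half-weight = 401.
Sort by position and accumulate weight:
  mile 18 (Lakeside, w=110) → cum 110
  mile 19 (Northgate, w=275) → cum 385
  mile 23 (Midtown, w=60) → cum 445  ≥ 401 → median here
  mile 24 (Hillcrest, w=125) → cum 570
  mile 39 (Eastvale, w=2) → cum 572
  mile 40 (Southcross, w=200) → cum 772
  mile 45 (Westmoor, w=30) → cum 802
Optimal location: mile 23.

x = 23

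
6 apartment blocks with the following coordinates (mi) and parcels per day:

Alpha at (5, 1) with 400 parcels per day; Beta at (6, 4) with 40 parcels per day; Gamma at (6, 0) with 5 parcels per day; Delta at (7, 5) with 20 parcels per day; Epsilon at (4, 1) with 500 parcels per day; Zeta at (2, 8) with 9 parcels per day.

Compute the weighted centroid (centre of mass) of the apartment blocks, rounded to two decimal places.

The minimiser of Σwᵢ‖p−pᵢ‖² is the weighted centroid p* = (Σwᵢpᵢ)/(Σwᵢ).
Σwᵢ = 974.
Σwᵢxᵢ = 400·5 + 40·6 + 5·6 + 20·7 + 500·4 + 9·2 = 4428.
Σwᵢyᵢ = 400·1 + 40·4 + 5·0 + 20·5 + 500·1 + 9·8 = 1232.
x* = 4428/974 = 4.55, y* = 1232/974 = 1.26.

(4.55, 1.26)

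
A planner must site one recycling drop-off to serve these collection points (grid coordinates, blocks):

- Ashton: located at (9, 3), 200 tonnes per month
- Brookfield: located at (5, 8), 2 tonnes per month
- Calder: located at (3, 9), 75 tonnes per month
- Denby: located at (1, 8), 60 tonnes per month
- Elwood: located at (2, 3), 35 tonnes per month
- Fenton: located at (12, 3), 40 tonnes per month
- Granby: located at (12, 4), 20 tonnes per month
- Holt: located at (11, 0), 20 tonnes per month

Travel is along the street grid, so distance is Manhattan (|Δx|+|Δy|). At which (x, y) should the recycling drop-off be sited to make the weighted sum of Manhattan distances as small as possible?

Manhattan distance separates: Σwᵢ(|x−xᵢ|+|y−yᵢ|) = Σwᵢ|x−xᵢ| + Σwᵢ|y−yᵢ|, so x and y are optimised independently as 1-D weighted medians.
Total weight W = 452; half = 226.
x-coordinate, sorted with cumulative weight:
  x=1 (Denby, w=60) cum 60
  x=2 (Elwood, w=35) cum 95
  x=3 (Calder, w=75) cum 170
  x=5 (Brookfield, w=2) cum 172
  x=9 (Ashton, w=200) cum 372  ← median
  x=11 (Holt, w=20) cum 392
  x=12 (Fenton, w=40) cum 432
  x=12 (Granby, w=20) cum 452
⇒ x* = 9
y-coordinate, sorted with cumulative weight:
  y=0 (Holt, w=20) cum 20
  y=3 (Ashton, w=200) cum 220
  y=3 (Elwood, w=35) cum 255  ← median
  y=3 (Fenton, w=40) cum 295
  y=4 (Granby, w=20) cum 315
  y=8 (Brookfield, w=2) cum 317
  y=8 (Denby, w=60) cum 377
  y=9 (Calder, w=75) cum 452
⇒ y* = 3

(9, 3)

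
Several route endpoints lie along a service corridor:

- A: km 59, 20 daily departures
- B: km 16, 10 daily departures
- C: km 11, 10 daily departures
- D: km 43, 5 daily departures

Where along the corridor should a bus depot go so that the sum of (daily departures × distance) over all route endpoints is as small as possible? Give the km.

For a sum of weighted absolute distances on a line, the optimum is the weighted median (not the mean). Total weight W = 45; half-weight = 22.5.
Sort by position and accumulate weight:
  km 11 (C, w=10) → cum 10
  km 16 (B, w=10) → cum 20
  km 43 (D, w=5) → cum 25  ≥ 22.5 → median here
  km 59 (A, w=20) → cum 45
Optimal location: km 43.

x = 43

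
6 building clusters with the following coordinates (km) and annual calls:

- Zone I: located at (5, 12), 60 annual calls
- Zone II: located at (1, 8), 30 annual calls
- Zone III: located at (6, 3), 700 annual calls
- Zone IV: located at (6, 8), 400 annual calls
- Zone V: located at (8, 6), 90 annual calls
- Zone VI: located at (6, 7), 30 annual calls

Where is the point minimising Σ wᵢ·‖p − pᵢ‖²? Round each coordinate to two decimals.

(5.98, 5.35)

The minimiser of Σwᵢ‖p−pᵢ‖² is the weighted centroid p* = (Σwᵢpᵢ)/(Σwᵢ).
Σwᵢ = 1310.
Σwᵢxᵢ = 60·5 + 30·1 + 700·6 + 400·6 + 90·8 + 30·6 = 7830.
Σwᵢyᵢ = 60·12 + 30·8 + 700·3 + 400·8 + 90·6 + 30·7 = 7010.
x* = 7830/1310 = 5.98, y* = 7010/1310 = 5.35.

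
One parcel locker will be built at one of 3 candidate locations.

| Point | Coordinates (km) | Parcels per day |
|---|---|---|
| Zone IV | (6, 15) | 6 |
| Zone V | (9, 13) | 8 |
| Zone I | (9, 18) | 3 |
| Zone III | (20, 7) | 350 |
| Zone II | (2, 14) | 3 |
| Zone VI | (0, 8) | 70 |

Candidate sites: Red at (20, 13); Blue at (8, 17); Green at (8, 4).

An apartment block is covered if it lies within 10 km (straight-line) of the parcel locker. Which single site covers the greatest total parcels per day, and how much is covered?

Coverage radius r = 10 km; a point is covered iff (Δx)²+(Δy)² ≤ 10² = 100.
  Red (20, 13): covers {Zone III} → 350
  Blue (8, 17): covers {Zone IV, Zone V, Zone I, Zone II} → 20
  Green (8, 4): covers {Zone V, Zone VI} → 78
Maximum coverage at Red: 350 parcels per day.

Red, covering 350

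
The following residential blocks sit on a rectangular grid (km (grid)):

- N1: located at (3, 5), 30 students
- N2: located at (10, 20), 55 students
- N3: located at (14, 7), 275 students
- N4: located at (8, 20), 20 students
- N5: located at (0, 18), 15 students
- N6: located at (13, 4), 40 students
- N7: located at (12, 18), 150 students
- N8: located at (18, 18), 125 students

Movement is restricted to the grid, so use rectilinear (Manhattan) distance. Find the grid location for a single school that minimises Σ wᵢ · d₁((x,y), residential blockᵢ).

(14, 18)

Manhattan distance separates: Σwᵢ(|x−xᵢ|+|y−yᵢ|) = Σwᵢ|x−xᵢ| + Σwᵢ|y−yᵢ|, so x and y are optimised independently as 1-D weighted medians.
Total weight W = 710; half = 355.
x-coordinate, sorted with cumulative weight:
  x=0 (N5, w=15) cum 15
  x=3 (N1, w=30) cum 45
  x=8 (N4, w=20) cum 65
  x=10 (N2, w=55) cum 120
  x=12 (N7, w=150) cum 270
  x=13 (N6, w=40) cum 310
  x=14 (N3, w=275) cum 585  ← median
  x=18 (N8, w=125) cum 710
⇒ x* = 14
y-coordinate, sorted with cumulative weight:
  y=4 (N6, w=40) cum 40
  y=5 (N1, w=30) cum 70
  y=7 (N3, w=275) cum 345
  y=18 (N5, w=15) cum 360  ← median
  y=18 (N7, w=150) cum 510
  y=18 (N8, w=125) cum 635
  y=20 (N2, w=55) cum 690
  y=20 (N4, w=20) cum 710
⇒ y* = 18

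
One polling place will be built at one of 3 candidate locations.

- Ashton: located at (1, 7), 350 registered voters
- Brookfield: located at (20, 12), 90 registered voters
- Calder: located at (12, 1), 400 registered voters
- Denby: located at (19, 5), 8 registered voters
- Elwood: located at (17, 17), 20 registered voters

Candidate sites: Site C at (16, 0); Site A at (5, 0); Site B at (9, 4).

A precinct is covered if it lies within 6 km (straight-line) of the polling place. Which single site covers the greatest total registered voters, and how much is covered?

Site C, covering 408

Coverage radius r = 6 km; a point is covered iff (Δx)²+(Δy)² ≤ 6² = 36.
  Site C (16, 0): covers {Calder, Denby} → 408
  Site A (5, 0): covers {none} → 0
  Site B (9, 4): covers {Calder} → 400
Maximum coverage at Site C: 408 registered voters.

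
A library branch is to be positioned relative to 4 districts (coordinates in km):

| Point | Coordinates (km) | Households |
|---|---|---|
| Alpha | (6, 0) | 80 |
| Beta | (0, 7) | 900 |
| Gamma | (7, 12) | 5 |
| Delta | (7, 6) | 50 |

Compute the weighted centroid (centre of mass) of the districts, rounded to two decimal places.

(0.84, 6.43)

The minimiser of Σwᵢ‖p−pᵢ‖² is the weighted centroid p* = (Σwᵢpᵢ)/(Σwᵢ).
Σwᵢ = 1035.
Σwᵢxᵢ = 80·6 + 900·0 + 5·7 + 50·7 = 865.
Σwᵢyᵢ = 80·0 + 900·7 + 5·12 + 50·6 = 6660.
x* = 865/1035 = 0.84, y* = 6660/1035 = 6.43.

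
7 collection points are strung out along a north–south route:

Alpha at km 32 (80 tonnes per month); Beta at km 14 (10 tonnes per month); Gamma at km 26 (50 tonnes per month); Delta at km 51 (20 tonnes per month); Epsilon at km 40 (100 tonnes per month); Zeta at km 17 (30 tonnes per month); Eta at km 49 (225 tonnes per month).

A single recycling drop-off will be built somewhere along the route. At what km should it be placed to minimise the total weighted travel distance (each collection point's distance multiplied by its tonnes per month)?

For a sum of weighted absolute distances on a line, the optimum is the weighted median (not the mean). Total weight W = 515; half-weight = 257.5.
Sort by position and accumulate weight:
  km 14 (Beta, w=10) → cum 10
  km 17 (Zeta, w=30) → cum 40
  km 26 (Gamma, w=50) → cum 90
  km 32 (Alpha, w=80) → cum 170
  km 40 (Epsilon, w=100) → cum 270  ≥ 257.5 → median here
  km 49 (Eta, w=225) → cum 495
  km 51 (Delta, w=20) → cum 515
Optimal location: km 40.

x = 40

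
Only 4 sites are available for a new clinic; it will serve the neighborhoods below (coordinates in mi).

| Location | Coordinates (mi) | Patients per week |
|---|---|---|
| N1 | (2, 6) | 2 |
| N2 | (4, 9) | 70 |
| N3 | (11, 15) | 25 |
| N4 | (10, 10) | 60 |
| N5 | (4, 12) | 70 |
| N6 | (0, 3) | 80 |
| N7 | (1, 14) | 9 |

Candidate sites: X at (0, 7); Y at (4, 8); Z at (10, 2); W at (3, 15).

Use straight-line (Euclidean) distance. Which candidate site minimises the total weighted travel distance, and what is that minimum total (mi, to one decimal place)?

Y, total 1555.2 mi

Total weighted distance at each candidate:
  X (0, 7): total = 2115.8
  Y (4, 8): total = 1555.2
  Z (10, 2): total = 3224.5
  W (3, 15): total = 2391.1
Minimum is at Y with total 1555.2 mi.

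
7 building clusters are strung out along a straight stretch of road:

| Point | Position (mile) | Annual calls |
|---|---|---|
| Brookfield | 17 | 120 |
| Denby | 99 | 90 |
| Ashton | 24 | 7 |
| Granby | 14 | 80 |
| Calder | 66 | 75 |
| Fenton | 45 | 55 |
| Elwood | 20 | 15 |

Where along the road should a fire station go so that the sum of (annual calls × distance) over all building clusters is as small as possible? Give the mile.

For a sum of weighted absolute distances on a line, the optimum is the weighted median (not the mean). Total weight W = 442; half-weight = 221.
Sort by position and accumulate weight:
  mile 14 (Granby, w=80) → cum 80
  mile 17 (Brookfield, w=120) → cum 200
  mile 20 (Elwood, w=15) → cum 215
  mile 24 (Ashton, w=7) → cum 222  ≥ 221 → median here
  mile 45 (Fenton, w=55) → cum 277
  mile 66 (Calder, w=75) → cum 352
  mile 99 (Denby, w=90) → cum 442
Optimal location: mile 24.

x = 24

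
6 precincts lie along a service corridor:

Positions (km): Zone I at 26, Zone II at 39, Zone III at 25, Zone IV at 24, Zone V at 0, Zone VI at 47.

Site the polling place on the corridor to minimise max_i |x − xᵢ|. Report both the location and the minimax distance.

The 1-center on a line is the midpoint of the two extreme points: leftmost at 0, rightmost at 47.
Optimal location = (0 + 47)/2 = 23.5; maximum distance = (47 − 0)/2 = 23.5.

location 23.5, max distance 23.5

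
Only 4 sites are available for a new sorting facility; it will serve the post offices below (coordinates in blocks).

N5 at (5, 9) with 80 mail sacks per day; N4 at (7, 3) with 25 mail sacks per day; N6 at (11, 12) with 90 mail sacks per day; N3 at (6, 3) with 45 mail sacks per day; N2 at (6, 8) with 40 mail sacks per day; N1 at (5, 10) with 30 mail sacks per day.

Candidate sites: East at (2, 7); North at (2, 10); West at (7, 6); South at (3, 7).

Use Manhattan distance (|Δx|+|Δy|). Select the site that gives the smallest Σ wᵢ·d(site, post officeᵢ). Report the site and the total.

Total weighted distance at each candidate:
  East (2, 7): total = 2625
  North (2, 10): total = 2435
  West (7, 6): total = 1855
  South (3, 7): total = 2315
Minimum is at West with total 1855 blocks.

West, total 1855 blocks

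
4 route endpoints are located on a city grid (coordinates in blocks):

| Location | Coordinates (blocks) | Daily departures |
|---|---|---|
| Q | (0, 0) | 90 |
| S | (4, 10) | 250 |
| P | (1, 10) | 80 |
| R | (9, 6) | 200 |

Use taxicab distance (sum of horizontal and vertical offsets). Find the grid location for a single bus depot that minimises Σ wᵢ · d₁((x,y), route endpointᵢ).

Manhattan distance separates: Σwᵢ(|x−xᵢ|+|y−yᵢ|) = Σwᵢ|x−xᵢ| + Σwᵢ|y−yᵢ|, so x and y are optimised independently as 1-D weighted medians.
Total weight W = 620; half = 310.
x-coordinate, sorted with cumulative weight:
  x=0 (Q, w=90) cum 90
  x=1 (P, w=80) cum 170
  x=4 (S, w=250) cum 420  ← median
  x=9 (R, w=200) cum 620
⇒ x* = 4
y-coordinate, sorted with cumulative weight:
  y=0 (Q, w=90) cum 90
  y=6 (R, w=200) cum 290
  y=10 (S, w=250) cum 540  ← median
  y=10 (P, w=80) cum 620
⇒ y* = 10

(4, 10)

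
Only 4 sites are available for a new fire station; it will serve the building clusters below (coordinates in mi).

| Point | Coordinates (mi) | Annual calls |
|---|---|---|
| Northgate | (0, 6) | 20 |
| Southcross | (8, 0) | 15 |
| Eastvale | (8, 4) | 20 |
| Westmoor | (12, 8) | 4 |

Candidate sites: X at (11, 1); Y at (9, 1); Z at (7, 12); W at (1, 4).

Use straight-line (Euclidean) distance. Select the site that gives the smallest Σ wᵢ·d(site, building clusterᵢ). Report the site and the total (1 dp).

Total weighted distance at each candidate:
  X (11, 1): total = 402.2
  Y (9, 1): total = 320.8
  Z (7, 12): total = 551.9
  W (1, 4): total = 352.5
Minimum is at Y with total 320.8 mi.

Y, total 320.8 mi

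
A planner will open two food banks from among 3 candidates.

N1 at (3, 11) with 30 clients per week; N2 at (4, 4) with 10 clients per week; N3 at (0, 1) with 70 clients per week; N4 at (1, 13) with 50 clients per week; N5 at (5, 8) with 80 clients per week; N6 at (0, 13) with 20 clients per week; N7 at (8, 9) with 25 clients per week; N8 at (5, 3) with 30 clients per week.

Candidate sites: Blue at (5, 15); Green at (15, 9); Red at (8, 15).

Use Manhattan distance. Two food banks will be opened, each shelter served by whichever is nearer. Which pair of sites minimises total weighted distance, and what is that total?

Evaluate every pair (each demand assigned to the nearer of the two):
  {Blue, Red}: total = 3140
  {Blue, Green}: total = 3165
  {Green, Red}: total = 4010
Best pair: {Blue, Red} with total 3140.

{Blue, Red}, total 3140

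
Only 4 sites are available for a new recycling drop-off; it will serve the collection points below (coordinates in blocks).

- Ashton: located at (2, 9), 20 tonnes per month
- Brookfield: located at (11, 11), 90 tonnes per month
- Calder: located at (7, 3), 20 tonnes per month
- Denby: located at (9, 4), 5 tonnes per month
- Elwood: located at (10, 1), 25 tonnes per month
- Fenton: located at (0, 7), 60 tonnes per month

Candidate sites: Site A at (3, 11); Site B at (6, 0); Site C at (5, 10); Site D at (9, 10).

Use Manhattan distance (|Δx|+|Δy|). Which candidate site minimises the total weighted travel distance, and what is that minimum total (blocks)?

Site D, total 1610 blocks

Total weighted distance at each candidate:
  Site A (3, 11): total = 1930
  Site B (6, 0): total = 2720
  Site C (5, 10): total = 1770
  Site D (9, 10): total = 1610
Minimum is at Site D with total 1610 blocks.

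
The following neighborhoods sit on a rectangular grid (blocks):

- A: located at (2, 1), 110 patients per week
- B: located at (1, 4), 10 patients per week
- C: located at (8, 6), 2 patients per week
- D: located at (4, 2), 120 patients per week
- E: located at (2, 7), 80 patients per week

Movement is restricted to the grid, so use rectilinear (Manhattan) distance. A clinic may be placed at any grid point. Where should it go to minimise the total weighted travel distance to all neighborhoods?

(2, 2)

Manhattan distance separates: Σwᵢ(|x−xᵢ|+|y−yᵢ|) = Σwᵢ|x−xᵢ| + Σwᵢ|y−yᵢ|, so x and y are optimised independently as 1-D weighted medians.
Total weight W = 322; half = 161.
x-coordinate, sorted with cumulative weight:
  x=1 (B, w=10) cum 10
  x=2 (A, w=110) cum 120
  x=2 (E, w=80) cum 200  ← median
  x=4 (D, w=120) cum 320
  x=8 (C, w=2) cum 322
⇒ x* = 2
y-coordinate, sorted with cumulative weight:
  y=1 (A, w=110) cum 110
  y=2 (D, w=120) cum 230  ← median
  y=4 (B, w=10) cum 240
  y=6 (C, w=2) cum 242
  y=7 (E, w=80) cum 322
⇒ y* = 2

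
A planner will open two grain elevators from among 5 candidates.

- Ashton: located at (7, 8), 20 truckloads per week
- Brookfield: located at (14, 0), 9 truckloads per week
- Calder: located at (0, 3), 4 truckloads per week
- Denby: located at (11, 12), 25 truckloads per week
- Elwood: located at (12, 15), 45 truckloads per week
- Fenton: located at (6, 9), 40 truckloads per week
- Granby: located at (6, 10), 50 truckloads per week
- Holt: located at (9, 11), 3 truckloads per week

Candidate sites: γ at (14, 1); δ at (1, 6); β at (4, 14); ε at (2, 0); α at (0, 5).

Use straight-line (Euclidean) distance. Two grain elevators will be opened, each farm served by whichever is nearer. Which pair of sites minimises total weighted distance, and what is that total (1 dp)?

Evaluate every pair (each demand assigned to the nearer of the two):
  {γ, β}: total = 1191.3
  {β, ε}: total = 1257.9
  {δ, β}: total = 1269.3
  {β, α}: total = 1277.3
  {γ, δ}: total = 1651.3
  {δ, ε}: total = 1760.0
  {δ, α}: total = 1776.2
  {γ, α}: total = 1802.2
  {ε, α}: total = 2008.6
  {γ, ε}: total = 2099.6
Best pair: {γ, β} with total 1191.3.

{γ, β}, total 1191.3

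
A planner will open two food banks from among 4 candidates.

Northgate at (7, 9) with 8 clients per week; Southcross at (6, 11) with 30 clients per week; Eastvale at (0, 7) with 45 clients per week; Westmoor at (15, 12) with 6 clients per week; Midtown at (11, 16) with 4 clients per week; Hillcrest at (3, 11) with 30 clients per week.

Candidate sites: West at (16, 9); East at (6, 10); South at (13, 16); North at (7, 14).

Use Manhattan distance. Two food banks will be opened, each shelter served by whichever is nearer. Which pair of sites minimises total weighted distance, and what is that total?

Evaluate every pair (each demand assigned to the nearer of the two):
  {East, South}: total = 615
  {West, East}: total = 639
  {East, North}: total = 655
  {South, North}: total = 1044
  {West, North}: total = 1048
  {West, South}: total = 1724
Best pair: {East, South} with total 615.

{East, South}, total 615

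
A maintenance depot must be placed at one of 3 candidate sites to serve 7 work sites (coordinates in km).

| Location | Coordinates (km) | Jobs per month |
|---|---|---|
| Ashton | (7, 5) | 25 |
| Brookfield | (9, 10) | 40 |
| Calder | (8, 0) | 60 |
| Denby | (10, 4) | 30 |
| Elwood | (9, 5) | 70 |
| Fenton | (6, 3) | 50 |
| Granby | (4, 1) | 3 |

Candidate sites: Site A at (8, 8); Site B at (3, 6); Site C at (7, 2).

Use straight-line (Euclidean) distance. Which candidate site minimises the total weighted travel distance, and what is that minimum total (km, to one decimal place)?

Site C, total 979.8 km

Total weighted distance at each candidate:
  Site A (8, 8): total = 1297.5
  Site B (3, 6): total = 1731.8
  Site C (7, 2): total = 979.8
Minimum is at Site C with total 979.8 km.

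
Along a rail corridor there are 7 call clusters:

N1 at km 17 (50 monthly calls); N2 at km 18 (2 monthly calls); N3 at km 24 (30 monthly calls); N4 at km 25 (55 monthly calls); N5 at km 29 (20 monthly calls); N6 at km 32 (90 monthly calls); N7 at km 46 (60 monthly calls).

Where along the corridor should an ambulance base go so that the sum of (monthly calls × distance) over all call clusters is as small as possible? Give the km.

x = 29

For a sum of weighted absolute distances on a line, the optimum is the weighted median (not the mean). Total weight W = 307; half-weight = 153.5.
Sort by position and accumulate weight:
  km 17 (N1, w=50) → cum 50
  km 18 (N2, w=2) → cum 52
  km 24 (N3, w=30) → cum 82
  km 25 (N4, w=55) → cum 137
  km 29 (N5, w=20) → cum 157  ≥ 153.5 → median here
  km 32 (N6, w=90) → cum 247
  km 46 (N7, w=60) → cum 307
Optimal location: km 29.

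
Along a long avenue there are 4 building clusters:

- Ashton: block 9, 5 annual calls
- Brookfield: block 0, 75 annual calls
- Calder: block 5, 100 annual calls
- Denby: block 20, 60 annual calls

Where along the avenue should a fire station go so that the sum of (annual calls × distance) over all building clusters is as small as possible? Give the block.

x = 5

For a sum of weighted absolute distances on a line, the optimum is the weighted median (not the mean). Total weight W = 240; half-weight = 120.
Sort by position and accumulate weight:
  block 0 (Brookfield, w=75) → cum 75
  block 5 (Calder, w=100) → cum 175  ≥ 120 → median here
  block 9 (Ashton, w=5) → cum 180
  block 20 (Denby, w=60) → cum 240
Optimal location: block 5.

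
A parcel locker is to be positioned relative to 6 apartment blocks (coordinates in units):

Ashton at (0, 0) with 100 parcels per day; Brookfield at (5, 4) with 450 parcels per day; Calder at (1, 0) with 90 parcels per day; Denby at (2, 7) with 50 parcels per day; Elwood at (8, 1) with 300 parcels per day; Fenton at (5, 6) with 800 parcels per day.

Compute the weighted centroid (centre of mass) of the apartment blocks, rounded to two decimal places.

The minimiser of Σwᵢ‖p−pᵢ‖² is the weighted centroid p* = (Σwᵢpᵢ)/(Σwᵢ).
Σwᵢ = 1790.
Σwᵢxᵢ = 100·0 + 450·5 + 90·1 + 50·2 + 300·8 + 800·5 = 8840.
Σwᵢyᵢ = 100·0 + 450·4 + 90·0 + 50·7 + 300·1 + 800·6 = 7250.
x* = 8840/1790 = 4.94, y* = 7250/1790 = 4.05.

(4.94, 4.05)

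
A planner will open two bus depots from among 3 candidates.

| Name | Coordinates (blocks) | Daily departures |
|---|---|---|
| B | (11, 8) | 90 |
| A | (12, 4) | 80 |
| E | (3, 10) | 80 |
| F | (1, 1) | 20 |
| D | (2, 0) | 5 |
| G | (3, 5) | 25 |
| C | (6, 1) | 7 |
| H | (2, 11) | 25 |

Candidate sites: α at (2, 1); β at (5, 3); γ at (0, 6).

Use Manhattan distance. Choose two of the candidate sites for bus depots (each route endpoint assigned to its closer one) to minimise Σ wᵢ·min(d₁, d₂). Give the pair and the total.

{β, γ}, total 2636

Evaluate every pair (each demand assigned to the nearer of the two):
  {β, γ}: total = 2636
  {α, β}: total = 2746
  {α, γ}: total = 3098
Best pair: {β, γ} with total 2636.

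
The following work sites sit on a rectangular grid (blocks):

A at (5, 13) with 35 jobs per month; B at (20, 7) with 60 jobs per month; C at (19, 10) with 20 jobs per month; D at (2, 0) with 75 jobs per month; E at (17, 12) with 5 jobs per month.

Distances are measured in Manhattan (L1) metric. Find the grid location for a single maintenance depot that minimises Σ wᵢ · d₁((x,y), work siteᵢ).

Manhattan distance separates: Σwᵢ(|x−xᵢ|+|y−yᵢ|) = Σwᵢ|x−xᵢ| + Σwᵢ|y−yᵢ|, so x and y are optimised independently as 1-D weighted medians.
Total weight W = 195; half = 97.5.
x-coordinate, sorted with cumulative weight:
  x=2 (D, w=75) cum 75
  x=5 (A, w=35) cum 110  ← median
  x=17 (E, w=5) cum 115
  x=19 (C, w=20) cum 135
  x=20 (B, w=60) cum 195
⇒ x* = 5
y-coordinate, sorted with cumulative weight:
  y=0 (D, w=75) cum 75
  y=7 (B, w=60) cum 135  ← median
  y=10 (C, w=20) cum 155
  y=12 (E, w=5) cum 160
  y=13 (A, w=35) cum 195
⇒ y* = 7

(5, 7)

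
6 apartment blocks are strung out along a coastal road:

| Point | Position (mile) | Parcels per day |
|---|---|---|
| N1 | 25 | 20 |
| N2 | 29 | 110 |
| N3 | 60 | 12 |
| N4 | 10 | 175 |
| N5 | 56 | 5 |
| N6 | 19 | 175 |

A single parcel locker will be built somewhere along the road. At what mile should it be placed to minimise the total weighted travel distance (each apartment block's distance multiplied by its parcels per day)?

For a sum of weighted absolute distances on a line, the optimum is the weighted median (not the mean). Total weight W = 497; half-weight = 248.5.
Sort by position and accumulate weight:
  mile 10 (N4, w=175) → cum 175
  mile 19 (N6, w=175) → cum 350  ≥ 248.5 → median here
  mile 25 (N1, w=20) → cum 370
  mile 29 (N2, w=110) → cum 480
  mile 56 (N5, w=5) → cum 485
  mile 60 (N3, w=12) → cum 497
Optimal location: mile 19.

x = 19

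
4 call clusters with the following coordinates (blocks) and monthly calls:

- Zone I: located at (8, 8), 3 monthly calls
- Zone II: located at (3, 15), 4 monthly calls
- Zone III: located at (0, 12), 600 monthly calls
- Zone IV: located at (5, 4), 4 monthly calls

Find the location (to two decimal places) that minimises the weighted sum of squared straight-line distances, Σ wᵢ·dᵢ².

(0.09, 11.95)

The minimiser of Σwᵢ‖p−pᵢ‖² is the weighted centroid p* = (Σwᵢpᵢ)/(Σwᵢ).
Σwᵢ = 611.
Σwᵢxᵢ = 3·8 + 4·3 + 600·0 + 4·5 = 56.
Σwᵢyᵢ = 3·8 + 4·15 + 600·12 + 4·4 = 7300.
x* = 56/611 = 0.09, y* = 7300/611 = 11.95.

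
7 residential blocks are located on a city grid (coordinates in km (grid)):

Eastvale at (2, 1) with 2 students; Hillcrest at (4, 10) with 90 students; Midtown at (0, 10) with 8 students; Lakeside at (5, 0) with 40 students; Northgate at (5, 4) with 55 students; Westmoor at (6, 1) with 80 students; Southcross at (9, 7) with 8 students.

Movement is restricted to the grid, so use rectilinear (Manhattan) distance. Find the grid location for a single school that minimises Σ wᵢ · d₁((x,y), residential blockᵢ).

Manhattan distance separates: Σwᵢ(|x−xᵢ|+|y−yᵢ|) = Σwᵢ|x−xᵢ| + Σwᵢ|y−yᵢ|, so x and y are optimised independently as 1-D weighted medians.
Total weight W = 283; half = 141.5.
x-coordinate, sorted with cumulative weight:
  x=0 (Midtown, w=8) cum 8
  x=2 (Eastvale, w=2) cum 10
  x=4 (Hillcrest, w=90) cum 100
  x=5 (Lakeside, w=40) cum 140
  x=5 (Northgate, w=55) cum 195  ← median
  x=6 (Westmoor, w=80) cum 275
  x=9 (Southcross, w=8) cum 283
⇒ x* = 5
y-coordinate, sorted with cumulative weight:
  y=0 (Lakeside, w=40) cum 40
  y=1 (Eastvale, w=2) cum 42
  y=1 (Westmoor, w=80) cum 122
  y=4 (Northgate, w=55) cum 177  ← median
  y=7 (Southcross, w=8) cum 185
  y=10 (Hillcrest, w=90) cum 275
  y=10 (Midtown, w=8) cum 283
⇒ y* = 4

(5, 4)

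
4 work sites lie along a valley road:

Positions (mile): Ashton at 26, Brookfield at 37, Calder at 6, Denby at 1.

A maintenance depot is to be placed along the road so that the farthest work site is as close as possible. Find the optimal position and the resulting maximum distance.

location 19, max distance 18

The 1-center on a line is the midpoint of the two extreme points: leftmost at 1, rightmost at 37.
Optimal location = (1 + 37)/2 = 19; maximum distance = (37 − 1)/2 = 18.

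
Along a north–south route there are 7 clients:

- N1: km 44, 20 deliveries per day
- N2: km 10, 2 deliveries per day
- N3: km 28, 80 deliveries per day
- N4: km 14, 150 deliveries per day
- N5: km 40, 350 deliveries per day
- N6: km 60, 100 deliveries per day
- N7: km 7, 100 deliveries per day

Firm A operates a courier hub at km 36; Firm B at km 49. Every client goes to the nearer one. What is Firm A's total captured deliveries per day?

The indifferent point is the midpoint (36+49)/2 = 42.5; clients left of it (closer to Firm A at 36) go to Firm A, those right go to Firm B.
  N7 at 7 (w=100) → Firm A
  N2 at 10 (w=2) → Firm A
  N4 at 14 (w=150) → Firm A
  N3 at 28 (w=80) → Firm A
  N5 at 40 (w=350) → Firm A
  N1 at 44 (w=20) → Firm B
  N6 at 60 (w=100) → Firm B
Firm A captures 682; Firm B captures 120.

682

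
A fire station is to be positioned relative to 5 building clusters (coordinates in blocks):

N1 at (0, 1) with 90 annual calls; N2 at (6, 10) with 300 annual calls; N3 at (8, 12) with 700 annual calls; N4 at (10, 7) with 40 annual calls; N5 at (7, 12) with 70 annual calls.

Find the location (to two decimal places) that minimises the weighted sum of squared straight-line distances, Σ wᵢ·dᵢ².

The minimiser of Σwᵢ‖p−pᵢ‖² is the weighted centroid p* = (Σwᵢpᵢ)/(Σwᵢ).
Σwᵢ = 1200.
Σwᵢxᵢ = 90·0 + 300·6 + 700·8 + 40·10 + 70·7 = 8290.
Σwᵢyᵢ = 90·1 + 300·10 + 700·12 + 40·7 + 70·12 = 12610.
x* = 8290/1200 = 6.91, y* = 12610/1200 = 10.51.

(6.91, 10.51)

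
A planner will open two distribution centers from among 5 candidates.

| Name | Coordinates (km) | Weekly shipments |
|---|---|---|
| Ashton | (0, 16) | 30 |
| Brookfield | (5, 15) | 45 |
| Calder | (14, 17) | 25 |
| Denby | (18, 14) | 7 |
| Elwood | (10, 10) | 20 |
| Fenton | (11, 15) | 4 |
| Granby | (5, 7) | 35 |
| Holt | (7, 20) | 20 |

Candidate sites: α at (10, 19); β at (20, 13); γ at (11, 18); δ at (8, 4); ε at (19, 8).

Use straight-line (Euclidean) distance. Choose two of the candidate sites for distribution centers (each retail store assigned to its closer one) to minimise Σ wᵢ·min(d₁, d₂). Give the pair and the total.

{α, δ}, total 1133.9

Evaluate every pair (each demand assigned to the nearer of the two):
  {α, δ}: total = 1133.9
  {γ, δ}: total = 1149.2
  {α, γ}: total = 1411.9
  {β, γ}: total = 1433.2
  {α, β}: total = 1443.5
  {γ, ε}: total = 1460.2
  {α, ε}: total = 1470.5
  {β, δ}: total = 1748.8
  {δ, ε}: total = 1883.8
  {β, ε}: total = 2491.4
Best pair: {α, δ} with total 1133.9.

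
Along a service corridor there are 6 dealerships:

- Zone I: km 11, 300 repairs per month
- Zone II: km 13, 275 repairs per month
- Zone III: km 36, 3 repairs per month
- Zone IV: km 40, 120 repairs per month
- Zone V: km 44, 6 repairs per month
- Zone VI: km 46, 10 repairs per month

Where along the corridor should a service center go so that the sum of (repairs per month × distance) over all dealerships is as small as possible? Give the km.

For a sum of weighted absolute distances on a line, the optimum is the weighted median (not the mean). Total weight W = 714; half-weight = 357.
Sort by position and accumulate weight:
  km 11 (Zone I, w=300) → cum 300
  km 13 (Zone II, w=275) → cum 575  ≥ 357 → median here
  km 36 (Zone III, w=3) → cum 578
  km 40 (Zone IV, w=120) → cum 698
  km 44 (Zone V, w=6) → cum 704
  km 46 (Zone VI, w=10) → cum 714
Optimal location: km 13.

x = 13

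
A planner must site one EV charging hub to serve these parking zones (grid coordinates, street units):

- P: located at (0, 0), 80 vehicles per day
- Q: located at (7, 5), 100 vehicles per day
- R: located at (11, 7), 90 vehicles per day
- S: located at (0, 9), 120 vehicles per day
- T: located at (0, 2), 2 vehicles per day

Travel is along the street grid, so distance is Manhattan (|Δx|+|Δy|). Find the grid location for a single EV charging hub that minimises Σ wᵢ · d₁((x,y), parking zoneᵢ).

Manhattan distance separates: Σwᵢ(|x−xᵢ|+|y−yᵢ|) = Σwᵢ|x−xᵢ| + Σwᵢ|y−yᵢ|, so x and y are optimised independently as 1-D weighted medians.
Total weight W = 392; half = 196.
x-coordinate, sorted with cumulative weight:
  x=0 (P, w=80) cum 80
  x=0 (S, w=120) cum 200  ← median
  x=0 (T, w=2) cum 202
  x=7 (Q, w=100) cum 302
  x=11 (R, w=90) cum 392
⇒ x* = 0
y-coordinate, sorted with cumulative weight:
  y=0 (P, w=80) cum 80
  y=2 (T, w=2) cum 82
  y=5 (Q, w=100) cum 182
  y=7 (R, w=90) cum 272  ← median
  y=9 (S, w=120) cum 392
⇒ y* = 7

(0, 7)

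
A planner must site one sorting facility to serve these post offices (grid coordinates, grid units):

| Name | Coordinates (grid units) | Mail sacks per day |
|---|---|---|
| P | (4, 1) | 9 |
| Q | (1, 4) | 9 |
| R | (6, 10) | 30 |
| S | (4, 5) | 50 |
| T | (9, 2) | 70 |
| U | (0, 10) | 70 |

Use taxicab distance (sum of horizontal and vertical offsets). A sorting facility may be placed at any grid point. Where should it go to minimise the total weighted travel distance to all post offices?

(4, 5)

Manhattan distance separates: Σwᵢ(|x−xᵢ|+|y−yᵢ|) = Σwᵢ|x−xᵢ| + Σwᵢ|y−yᵢ|, so x and y are optimised independently as 1-D weighted medians.
Total weight W = 238; half = 119.
x-coordinate, sorted with cumulative weight:
  x=0 (U, w=70) cum 70
  x=1 (Q, w=9) cum 79
  x=4 (P, w=9) cum 88
  x=4 (S, w=50) cum 138  ← median
  x=6 (R, w=30) cum 168
  x=9 (T, w=70) cum 238
⇒ x* = 4
y-coordinate, sorted with cumulative weight:
  y=1 (P, w=9) cum 9
  y=2 (T, w=70) cum 79
  y=4 (Q, w=9) cum 88
  y=5 (S, w=50) cum 138  ← median
  y=10 (R, w=30) cum 168
  y=10 (U, w=70) cum 238
⇒ y* = 5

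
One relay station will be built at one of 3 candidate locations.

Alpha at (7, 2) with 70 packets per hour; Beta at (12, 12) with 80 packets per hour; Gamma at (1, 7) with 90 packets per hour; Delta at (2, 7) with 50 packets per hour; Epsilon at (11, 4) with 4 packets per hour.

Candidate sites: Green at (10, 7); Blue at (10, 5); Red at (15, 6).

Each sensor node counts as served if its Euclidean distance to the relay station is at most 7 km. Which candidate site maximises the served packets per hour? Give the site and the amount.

Coverage radius r = 7 km; a point is covered iff (Δx)²+(Δy)² ≤ 7² = 49.
  Green (10, 7): covers {Alpha, Beta, Epsilon} → 154
  Blue (10, 5): covers {Alpha, Epsilon} → 74
  Red (15, 6): covers {Beta, Epsilon} → 84
Maximum coverage at Green: 154 packets per hour.

Green, covering 154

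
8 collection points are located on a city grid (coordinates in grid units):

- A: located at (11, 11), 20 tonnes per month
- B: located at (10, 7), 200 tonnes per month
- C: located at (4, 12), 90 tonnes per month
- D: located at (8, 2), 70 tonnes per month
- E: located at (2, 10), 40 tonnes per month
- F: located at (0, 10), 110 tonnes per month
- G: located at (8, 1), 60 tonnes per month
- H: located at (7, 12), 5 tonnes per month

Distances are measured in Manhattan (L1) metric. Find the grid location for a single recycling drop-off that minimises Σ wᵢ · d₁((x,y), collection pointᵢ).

(8, 7)

Manhattan distance separates: Σwᵢ(|x−xᵢ|+|y−yᵢ|) = Σwᵢ|x−xᵢ| + Σwᵢ|y−yᵢ|, so x and y are optimised independently as 1-D weighted medians.
Total weight W = 595; half = 297.5.
x-coordinate, sorted with cumulative weight:
  x=0 (F, w=110) cum 110
  x=2 (E, w=40) cum 150
  x=4 (C, w=90) cum 240
  x=7 (H, w=5) cum 245
  x=8 (D, w=70) cum 315  ← median
  x=8 (G, w=60) cum 375
  x=10 (B, w=200) cum 575
  x=11 (A, w=20) cum 595
⇒ x* = 8
y-coordinate, sorted with cumulative weight:
  y=1 (G, w=60) cum 60
  y=2 (D, w=70) cum 130
  y=7 (B, w=200) cum 330  ← median
  y=10 (E, w=40) cum 370
  y=10 (F, w=110) cum 480
  y=11 (A, w=20) cum 500
  y=12 (C, w=90) cum 590
  y=12 (H, w=5) cum 595
⇒ y* = 7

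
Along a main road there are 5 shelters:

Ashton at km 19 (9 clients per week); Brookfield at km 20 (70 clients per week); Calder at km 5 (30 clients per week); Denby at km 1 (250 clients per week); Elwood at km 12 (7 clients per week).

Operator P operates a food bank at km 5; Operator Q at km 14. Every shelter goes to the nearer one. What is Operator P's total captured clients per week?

280

The indifferent point is the midpoint (5+14)/2 = 9.5; shelters left of it (closer to Operator P at 5) go to Operator P, those right go to Operator Q.
  Denby at 1 (w=250) → Operator P
  Calder at 5 (w=30) → Operator P
  Elwood at 12 (w=7) → Operator Q
  Ashton at 19 (w=9) → Operator Q
  Brookfield at 20 (w=70) → Operator Q
Operator P captures 280; Operator Q captures 86.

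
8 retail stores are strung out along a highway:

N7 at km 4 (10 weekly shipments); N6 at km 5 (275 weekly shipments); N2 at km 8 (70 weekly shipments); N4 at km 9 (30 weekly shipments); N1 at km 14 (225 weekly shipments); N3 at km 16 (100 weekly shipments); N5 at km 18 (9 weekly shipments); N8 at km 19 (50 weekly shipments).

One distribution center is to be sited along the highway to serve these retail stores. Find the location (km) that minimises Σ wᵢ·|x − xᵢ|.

x = 9

For a sum of weighted absolute distances on a line, the optimum is the weighted median (not the mean). Total weight W = 769; half-weight = 384.5.
Sort by position and accumulate weight:
  km 4 (N7, w=10) → cum 10
  km 5 (N6, w=275) → cum 285
  km 8 (N2, w=70) → cum 355
  km 9 (N4, w=30) → cum 385  ≥ 384.5 → median here
  km 14 (N1, w=225) → cum 610
  km 16 (N3, w=100) → cum 710
  km 18 (N5, w=9) → cum 719
  km 19 (N8, w=50) → cum 769
Optimal location: km 9.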